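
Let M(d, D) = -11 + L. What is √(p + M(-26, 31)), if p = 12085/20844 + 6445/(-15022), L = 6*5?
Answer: √13038896633566629/26093214 ≈ 4.3762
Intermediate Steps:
L = 30
p = 23600645/156559284 (p = 12085*(1/20844) + 6445*(-1/15022) = 12085/20844 - 6445/15022 = 23600645/156559284 ≈ 0.15075)
M(d, D) = 19 (M(d, D) = -11 + 30 = 19)
√(p + M(-26, 31)) = √(23600645/156559284 + 19) = √(2998227041/156559284) = √13038896633566629/26093214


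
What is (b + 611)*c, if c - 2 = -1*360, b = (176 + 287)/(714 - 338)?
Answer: -41205621/188 ≈ -2.1918e+5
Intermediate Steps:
b = 463/376 ≈ 1.2314
c = -358 (c = 2 - 1*360 = 2 - 360 = -358)
(b + 611)*c = (463/376 + 611)*(-358) = (230199/376)*(-358) = -41205621/188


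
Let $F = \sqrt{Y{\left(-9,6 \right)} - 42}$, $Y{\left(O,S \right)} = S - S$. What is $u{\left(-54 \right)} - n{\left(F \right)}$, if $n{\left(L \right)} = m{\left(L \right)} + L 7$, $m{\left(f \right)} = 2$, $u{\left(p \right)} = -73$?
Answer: $-75 - 7 i \sqrt{42} \approx -75.0 - 45.365 i$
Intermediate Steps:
$Y{\left(O,S \right)} = 0$
$F = i \sqrt{42}$ ($F = \sqrt{0 - 42} = \sqrt{-42} = i \sqrt{42} \approx 6.4807 i$)
$n{\left(L \right)} = 2 + 7 L$ ($n{\left(L \right)} = 2 + L 7 = 2 + 7 L$)
$u{\left(-54 \right)} - n{\left(F \right)} = -73 - \left(2 + 7 i \sqrt{42}\right) = -75 - 7 i \sqrt{42}$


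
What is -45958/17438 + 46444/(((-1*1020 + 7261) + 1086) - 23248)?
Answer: -770793895/138815199 ≈ -5.5527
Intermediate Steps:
-45958/17438 + 46444/(((-1*1020 + 7261) + 1086) - 23248) = -45958*1/17438 + 46444/(((-1020 + 7261) + 1086) - 23248) = -22979/8719 + 46444/((6241 + 1086) - 23248) = -22979/8719 + 46444/(7327 - 23248) = -22979/8719 + 46444/(-15921) = -22979/8719 + 46444*(-1/15921) = -22979/8719 - 46444/15921 = -770793895/138815199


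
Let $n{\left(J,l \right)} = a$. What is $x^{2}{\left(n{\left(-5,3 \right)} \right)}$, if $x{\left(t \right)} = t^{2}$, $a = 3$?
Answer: $81$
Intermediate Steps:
$n{\left(J,l \right)} = 3$
$x^{2}{\left(n{\left(-5,3 \right)} \right)} = \left(3^{2}\right)^{2} = 9^{2} = 81$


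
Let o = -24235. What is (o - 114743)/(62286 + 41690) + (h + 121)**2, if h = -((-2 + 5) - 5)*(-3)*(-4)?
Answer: 1092978211/51988 ≈ 21024.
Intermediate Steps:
h = 24 (h = -(3 - 5)*(-3)*(-4) = -(-2*(-3))*(-4) = -6*(-4) = -1*(-24) = 24)
(o - 114743)/(62286 + 41690) + (h + 121)**2 = (-24235 - 114743)/(62286 + 41690) + (24 + 121)**2 = -138978/103976 + 145**2 = -138978*1/103976 + 21025 = -69489/51988 + 21025 = 1092978211/51988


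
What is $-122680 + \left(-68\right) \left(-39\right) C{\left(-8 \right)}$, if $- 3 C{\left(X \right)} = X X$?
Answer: $-179256$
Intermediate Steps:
$C{\left(X \right)} = - \frac{X^{2}}{3}$ ($C{\left(X \right)} = - \frac{X X}{3} = - \frac{X^{2}}{3}$)
$-122680 + \left(-68\right) \left(-39\right) C{\left(-8 \right)} = -122680 + \left(-68\right) \left(-39\right) \left(- \frac{\left(-8\right)^{2}}{3}\right) = -122680 + 2652 \left(\left(- \frac{1}{3}\right) 64\right) = -122680 + 2652 \left(- \frac{64}{3}\right) = -122680 - 56576 = -179256$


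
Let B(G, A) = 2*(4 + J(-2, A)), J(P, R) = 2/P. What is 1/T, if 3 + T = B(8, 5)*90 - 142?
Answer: 1/395 ≈ 0.0025316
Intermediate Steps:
B(G, A) = 6 (B(G, A) = 2*(4 + 2/(-2)) = 2*(4 + 2*(-½)) = 2*(4 - 1) = 2*3 = 6)
T = 395 (T = -3 + (6*90 - 142) = -3 + (540 - 142) = -3 + 398 = 395)
1/T = 1/395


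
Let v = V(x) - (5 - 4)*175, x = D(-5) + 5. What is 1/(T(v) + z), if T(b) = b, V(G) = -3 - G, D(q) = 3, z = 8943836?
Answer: 1/8943650 ≈ 1.1181e-7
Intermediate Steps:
x = 8 (x = 3 + 5 = 8)
v = -186 (v = (-3 - 1*8) - (5 - 4)*175 = (-3 - 8) - 175 = -11 - 1*175 = -11 - 175 = -186)
1/(T(v) + z) = 1/(-186 + 8943836) = 1/8943650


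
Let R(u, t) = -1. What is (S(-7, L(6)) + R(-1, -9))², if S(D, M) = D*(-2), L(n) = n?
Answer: 169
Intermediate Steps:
S(D, M) = -2*D
(S(-7, L(6)) + R(-1, -9))² = (-2*(-7) - 1)² = (14 - 1)² = 13² = 169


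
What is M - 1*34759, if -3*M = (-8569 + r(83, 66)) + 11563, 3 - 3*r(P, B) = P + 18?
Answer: -321715/9 ≈ -35746.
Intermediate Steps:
r(P, B) = -5 - P/3 (r(P, B) = 1 - (P + 18)/3 = 1 - (18 + P)/3 = 1 + (-6 - P/3) = -5 - P/3)
M = -8884/9 (M = -((-8569 + (-5 - 1/3*83)) + 11563)/3 = -((-8569 + (-5 - 83/3)) + 11563)/3 = -((-8569 - 98/3) + 11563)/3 = -(-25805/3 + 11563)/3 = -1/3*8884/3 = -8884/9 ≈ -987.11)
M - 1*34759 = -8884/9 - 1*34759 = -8884/9 - 34759 = -321715/9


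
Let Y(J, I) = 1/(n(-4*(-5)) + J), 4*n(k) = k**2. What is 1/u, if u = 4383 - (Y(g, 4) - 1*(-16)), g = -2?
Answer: 98/427965 ≈ 0.00022899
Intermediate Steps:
n(k) = k**2/4
Y(J, I) = 1/(100 + J) (Y(J, I) = 1/((-4*(-5))**2/4 + J) = 1/((1/4)*20**2 + J) = 1/((1/4)*400 + J) = 1/(100 + J))
u = 427965/98 (u = 4383 - (1/(100 - 2) - 1*(-16)) = 4383 - (1/98 + 16) = 4383 - 1*1569/98 = 4383 - 1569/98 = 427965/98 ≈ 4367.0)
1/u = 1/(427965/98) = 98/427965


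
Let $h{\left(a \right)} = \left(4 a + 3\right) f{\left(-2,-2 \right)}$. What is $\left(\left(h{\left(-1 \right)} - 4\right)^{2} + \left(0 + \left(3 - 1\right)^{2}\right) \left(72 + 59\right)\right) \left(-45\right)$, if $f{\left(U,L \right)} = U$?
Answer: $-23760$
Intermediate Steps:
$h{\left(a \right)} = -6 - 8 a$ ($h{\left(a \right)} = \left(4 a + 3\right) \left(-2\right) = \left(3 + 4 a\right) \left(-2\right) = -6 - 8 a$)
$\left(\left(h{\left(-1 \right)} - 4\right)^{2} + \left(0 + \left(3 - 1\right)^{2}\right) \left(72 + 59\right)\right) \left(-45\right) = \left(\left(\left(-6 - -8\right) - 4\right)^{2} + \left(0 + \left(3 - 1\right)^{2}\right) \left(72 + 59\right)\right) \left(-45\right) = \left(\left(\left(-6 + 8\right) - 4\right)^{2} + \left(0 + 2^{2}\right) 131\right) \left(-45\right) = \left(\left(2 - 4\right)^{2} + \left(0 + 4\right) 131\right) \left(-45\right) = \left(\left(-2\right)^{2} + 4 \cdot 131\right) \left(-45\right) = \left(4 + 524\right) \left(-45\right) = 528 \left(-45\right) = -23760$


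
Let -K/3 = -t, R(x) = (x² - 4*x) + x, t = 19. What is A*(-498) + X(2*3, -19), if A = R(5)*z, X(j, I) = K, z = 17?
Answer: -84603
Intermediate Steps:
R(x) = x² - 3*x
K = 57 (K = -(-3)*19 = -3*(-19) = 57)
X(j, I) = 57
A = 170 (A = (5*(-3 + 5))*17 = (5*2)*17 = 10*17 = 170)
A*(-498) + X(2*3, -19) = 170*(-498) + 57 = -84660 + 57 = -84603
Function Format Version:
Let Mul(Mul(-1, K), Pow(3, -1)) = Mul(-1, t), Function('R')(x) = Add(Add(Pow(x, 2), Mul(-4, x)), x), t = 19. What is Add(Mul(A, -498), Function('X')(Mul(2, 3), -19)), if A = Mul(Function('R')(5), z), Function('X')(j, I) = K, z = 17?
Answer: -84603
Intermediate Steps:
Function('R')(x) = Add(Pow(x, 2), Mul(-3, x))
K = 57 (K = Mul(-3, Mul(-1, 19)) = Mul(-3, -19) = 57)
Function('X')(j, I) = 57
A = 170 (A = Mul(Mul(5, Add(-3, 5)), 17) = Mul(Mul(5, 2), 17) = Mul(10, 17) = 170)
Add(Mul(A, -498), Function('X')(Mul(2, 3), -19)) = Add(Mul(170, -498), 57) = Add(-84660, 57) = -84603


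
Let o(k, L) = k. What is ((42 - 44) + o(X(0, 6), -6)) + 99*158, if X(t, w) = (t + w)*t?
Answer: 15640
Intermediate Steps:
X(t, w) = t*(t + w)
((42 - 44) + o(X(0, 6), -6)) + 99*158 = ((42 - 44) + 0*(0 + 6)) + 99*158 = (-2 + 0*6) + 15642 = (-2 + 0) + 15642 = -2 + 15642 = 15640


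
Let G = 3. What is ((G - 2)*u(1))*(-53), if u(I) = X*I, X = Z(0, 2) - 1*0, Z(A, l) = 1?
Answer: -53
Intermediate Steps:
X = 1 (X = 1 - 1*0 = 1 + 0 = 1)
u(I) = I (u(I) = 1*I = I)
((G - 2)*u(1))*(-53) = ((3 - 2)*1)*(-53) = (1*1)*(-53) = 1*(-53) = -53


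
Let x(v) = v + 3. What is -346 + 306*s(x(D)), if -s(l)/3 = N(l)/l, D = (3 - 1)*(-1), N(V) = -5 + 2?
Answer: 2408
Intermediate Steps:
N(V) = -3
D = -2 (D = 2*(-1) = -2)
x(v) = 3 + v
s(l) = 9/l (s(l) = -(-9)/l = 9/l)
-346 + 306*s(x(D)) = -346 + 306*(9/(3 - 2)) = -346 + 306*(9/1) = -346 + 306*(9*1) = -346 + 306*9 = -346 + 2754 = 2408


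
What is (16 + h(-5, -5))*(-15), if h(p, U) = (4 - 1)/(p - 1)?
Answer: -465/2 ≈ -232.50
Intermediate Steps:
h(p, U) = 3/(-1 + p)
(16 + h(-5, -5))*(-15) = (16 + 3/(-1 - 5))*(-15) = (16 + 3/(-6))*(-15) = (16 + 3*(-⅙))*(-15) = (16 - ½)*(-15) = (31/2)*(-15) = -465/2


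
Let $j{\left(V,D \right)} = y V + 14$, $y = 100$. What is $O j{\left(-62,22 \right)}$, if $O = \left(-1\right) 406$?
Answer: $2511516$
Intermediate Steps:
$j{\left(V,D \right)} = 14 + 100 V$ ($j{\left(V,D \right)} = 100 V + 14 = 14 + 100 V$)
$O = -406$
$O j{\left(-62,22 \right)} = - 406 \left(14 + 100 \left(-62\right)\right) = - 406 \left(14 - 6200\right) = \left(-406\right) \left(-6186\right) = 2511516$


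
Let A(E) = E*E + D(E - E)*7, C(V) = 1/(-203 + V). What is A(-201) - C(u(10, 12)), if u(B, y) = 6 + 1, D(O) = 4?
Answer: 7924085/196 ≈ 40429.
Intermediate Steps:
u(B, y) = 7
A(E) = 28 + E**2 (A(E) = E*E + 4*7 = E**2 + 28 = 28 + E**2)
A(-201) - C(u(10, 12)) = (28 + (-201)**2) - 1/(-203 + 7) = (28 + 40401) - 1/(-196) = 40429 - 1*(-1/196) = 40429 + 1/196 = 7924085/196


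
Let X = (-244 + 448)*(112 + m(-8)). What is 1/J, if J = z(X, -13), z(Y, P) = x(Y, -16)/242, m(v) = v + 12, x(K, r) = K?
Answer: 121/11832 ≈ 0.010227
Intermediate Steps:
m(v) = 12 + v
X = 23664 (X = (-244 + 448)*(112 + (12 - 8)) = 204*(112 + 4) = 204*116 = 23664)
z(Y, P) = Y/242
J = 11832/121 (J = (1/242)*23664 = 11832/121 ≈ 97.785)
1/J = 1/(11832/121) = 121/11832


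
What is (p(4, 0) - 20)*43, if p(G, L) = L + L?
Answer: -860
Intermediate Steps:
p(G, L) = 2*L
(p(4, 0) - 20)*43 = (2*0 - 20)*43 = (0 - 20)*43 = -20*43 = -860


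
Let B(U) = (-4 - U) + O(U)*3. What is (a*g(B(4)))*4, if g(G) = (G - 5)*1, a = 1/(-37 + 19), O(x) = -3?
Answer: 44/9 ≈ 4.8889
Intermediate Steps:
B(U) = -13 - U (B(U) = (-4 - U) - 3*3 = (-4 - U) - 9 = -13 - U)
a = -1/18 (a = 1/(-18) = -1/18 ≈ -0.055556)
g(G) = -5 + G (g(G) = (-5 + G)*1 = -5 + G)
(a*g(B(4)))*4 = -(-5 + (-13 - 1*4))/18*4 = -(-5 + (-13 - 4))/18*4 = -(-5 - 17)/18*4 = -1/18*(-22)*4 = (11/9)*4 = 44/9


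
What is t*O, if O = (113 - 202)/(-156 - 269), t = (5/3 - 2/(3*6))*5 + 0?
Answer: 1246/765 ≈ 1.6288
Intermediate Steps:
t = 70/9 (t = (5*(⅓) - 2/18)*5 + 0 = (5/3 - 2*1/18)*5 + 0 = (5/3 - ⅑)*5 + 0 = (14/9)*5 + 0 = 70/9 + 0 = 70/9 ≈ 7.7778)
O = 89/425 (O = -89/(-425) = -89*(-1/425) = 89/425 ≈ 0.20941)
t*O = (70/9)*(89/425) = 1246/765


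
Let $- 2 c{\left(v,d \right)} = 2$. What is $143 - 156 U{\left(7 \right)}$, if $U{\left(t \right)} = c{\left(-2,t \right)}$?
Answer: $299$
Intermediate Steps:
$c{\left(v,d \right)} = -1$ ($c{\left(v,d \right)} = \left(- \frac{1}{2}\right) 2 = -1$)
$U{\left(t \right)} = -1$
$143 - 156 U{\left(7 \right)} = 143 - -156 = 143 + 156 = 299$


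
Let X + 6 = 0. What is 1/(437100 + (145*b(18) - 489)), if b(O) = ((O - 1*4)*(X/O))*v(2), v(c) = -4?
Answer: 3/1317953 ≈ 2.2763e-6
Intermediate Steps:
X = -6 (X = -6 + 0 = -6)
b(O) = 24*(-4 + O)/O (b(O) = ((O - 1*4)*(-6/O))*(-4) = ((O - 4)*(-6/O))*(-4) = ((-4 + O)*(-6/O))*(-4) = -6*(-4 + O)/O*(-4) = 24*(-4 + O)/O)
1/(437100 + (145*b(18) - 489)) = 1/(437100 + (145*(24 - 96/18) - 489)) = 1/(437100 + (145*(24 - 96*1/18) - 489)) = 1/(437100 + (145*(24 - 16/3) - 489)) = 1/(437100 + (145*(56/3) - 489)) = 1/(437100 + (8120/3 - 489)) = 1/(437100 + 6653/3) = 1/(1317953/3) = 3/1317953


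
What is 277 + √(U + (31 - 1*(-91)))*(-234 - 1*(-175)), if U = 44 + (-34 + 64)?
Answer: -549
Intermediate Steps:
U = 74 (U = 44 + 30 = 74)
277 + √(U + (31 - 1*(-91)))*(-234 - 1*(-175)) = 277 + √(74 + (31 - 1*(-91)))*(-234 - 1*(-175)) = 277 + √(74 + (31 + 91))*(-234 + 175) = 277 + √(74 + 122)*(-59) = 277 + √196*(-59) = 277 + 14*(-59) = 277 - 826 = -549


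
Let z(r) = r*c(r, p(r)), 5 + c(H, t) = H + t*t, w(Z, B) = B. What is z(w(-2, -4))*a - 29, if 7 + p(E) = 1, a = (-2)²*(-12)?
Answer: 5155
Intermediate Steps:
a = -48 (a = 4*(-12) = -48)
p(E) = -6 (p(E) = -7 + 1 = -6)
c(H, t) = -5 + H + t² (c(H, t) = -5 + (H + t*t) = -5 + (H + t²) = -5 + H + t²)
z(r) = r*(31 + r) (z(r) = r*(-5 + r + (-6)²) = r*(-5 + r + 36) = r*(31 + r))
z(w(-2, -4))*a - 29 = -4*(31 - 4)*(-48) - 29 = -4*27*(-48) - 29 = -108*(-48) - 29 = 5184 - 29 = 5155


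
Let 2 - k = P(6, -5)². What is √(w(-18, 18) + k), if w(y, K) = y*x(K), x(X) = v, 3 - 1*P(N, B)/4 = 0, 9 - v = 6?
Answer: 14*I ≈ 14.0*I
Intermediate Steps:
v = 3 (v = 9 - 1*6 = 9 - 6 = 3)
P(N, B) = 12 (P(N, B) = 12 - 4*0 = 12 + 0 = 12)
x(X) = 3
w(y, K) = 3*y (w(y, K) = y*3 = 3*y)
k = -142 (k = 2 - 1*12² = 2 - 1*144 = 2 - 144 = -142)
√(w(-18, 18) + k) = √(3*(-18) - 142) = √(-54 - 142) = √(-196) = 14*I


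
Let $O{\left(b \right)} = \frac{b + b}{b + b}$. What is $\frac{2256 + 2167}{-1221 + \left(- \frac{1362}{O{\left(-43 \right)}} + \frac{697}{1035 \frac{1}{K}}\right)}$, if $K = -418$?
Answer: $- \frac{4577805}{2964751} \approx -1.5441$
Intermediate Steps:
$O{\left(b \right)} = 1$ ($O{\left(b \right)} = \frac{2 b}{2 b} = 2 b \frac{1}{2 b} = 1$)
$\frac{2256 + 2167}{-1221 + \left(- \frac{1362}{O{\left(-43 \right)}} + \frac{697}{1035 \frac{1}{K}}\right)} = \frac{2256 + 2167}{-1221 + \left(- \frac{1362}{1} + \frac{697}{1035 \frac{1}{-418}}\right)} = \frac{4423}{-1221 + \left(\left(-1362\right) 1 + \frac{697}{1035 \left(- \frac{1}{418}\right)}\right)} = \frac{4423}{-1221 - \left(1362 - \frac{697}{- \frac{1035}{418}}\right)} = \frac{4423}{-1221 + \left(-1362 + 697 \left(- \frac{418}{1035}\right)\right)} = \frac{4423}{-1221 - \frac{1701016}{1035}} = \frac{4423}{- \frac{2964751}{1035}} = 4423 \left(- \frac{1035}{2964751}\right) = - \frac{4577805}{2964751}$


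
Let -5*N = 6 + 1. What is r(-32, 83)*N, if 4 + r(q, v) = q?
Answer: 252/5 ≈ 50.400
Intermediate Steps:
N = -7/5 (N = -(6 + 1)/5 = -⅕*7 = -7/5 ≈ -1.4000)
r(q, v) = -4 + q
r(-32, 83)*N = (-4 - 32)*(-7/5) = -36*(-7/5) = 252/5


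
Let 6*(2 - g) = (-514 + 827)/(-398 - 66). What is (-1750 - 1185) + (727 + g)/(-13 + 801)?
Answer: -6436749671/2193792 ≈ -2934.1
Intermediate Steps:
g = 5881/2784 (g = 2 - (-514 + 827)/(6*(-398 - 66)) = 2 - 313/(6*(-464)) = 2 - 313*(-1)/(6*464) = 2 - ⅙*(-313/464) = 2 + 313/2784 = 5881/2784 ≈ 2.1124)
(-1750 - 1185) + (727 + g)/(-13 + 801) = (-1750 - 1185) + (727 + 5881/2784)/(-13 + 801) = -2935 + (2029849/2784)/788 = -2935 + (2029849/2784)*(1/788) = -2935 + 2029849/2193792 = -6436749671/2193792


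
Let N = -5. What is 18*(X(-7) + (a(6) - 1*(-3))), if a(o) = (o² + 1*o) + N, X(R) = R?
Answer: 594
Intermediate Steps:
a(o) = -5 + o + o² (a(o) = (o² + 1*o) - 5 = (o² + o) - 5 = (o + o²) - 5 = -5 + o + o²)
18*(X(-7) + (a(6) - 1*(-3))) = 18*(-7 + ((-5 + 6 + 6²) - 1*(-3))) = 18*(-7 + ((-5 + 6 + 36) + 3)) = 18*(-7 + (37 + 3)) = 18*(-7 + 40) = 18*33 = 594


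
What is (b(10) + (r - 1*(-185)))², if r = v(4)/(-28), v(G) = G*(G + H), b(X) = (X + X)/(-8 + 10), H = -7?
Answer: 1871424/49 ≈ 38192.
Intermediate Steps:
b(X) = X (b(X) = (2*X)/2 = (2*X)*(½) = X)
v(G) = G*(-7 + G) (v(G) = G*(G - 7) = G*(-7 + G))
r = 3/7 (r = (4*(-7 + 4))/(-28) = (4*(-3))*(-1/28) = -12*(-1/28) = 3/7 ≈ 0.42857)
(b(10) + (r - 1*(-185)))² = (10 + (3/7 - 1*(-185)))² = (10 + (3/7 + 185))² = (10 + 1298/7)² = (1368/7)² = 1871424/49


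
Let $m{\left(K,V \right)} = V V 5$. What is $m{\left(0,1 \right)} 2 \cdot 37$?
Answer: $370$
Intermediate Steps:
$m{\left(K,V \right)} = 5 V^{2}$ ($m{\left(K,V \right)} = V^{2} \cdot 5 = 5 V^{2}$)
$m{\left(0,1 \right)} 2 \cdot 37 = 5 \cdot 1^{2} \cdot 2 \cdot 37 = 5 \cdot 1 \cdot 2 \cdot 37 = 5 \cdot 2 \cdot 37 = 10 \cdot 37 = 370$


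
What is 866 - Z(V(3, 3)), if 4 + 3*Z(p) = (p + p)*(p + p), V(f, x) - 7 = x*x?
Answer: 526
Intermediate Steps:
V(f, x) = 7 + x² (V(f, x) = 7 + x*x = 7 + x²)
Z(p) = -4/3 + 4*p²/3 (Z(p) = -4/3 + ((p + p)*(p + p))/3 = -4/3 + ((2*p)*(2*p))/3 = -4/3 + (4*p²)/3 = -4/3 + 4*p²/3)
866 - Z(V(3, 3)) = 866 - (-4/3 + 4*(7 + 3²)²/3) = 866 - (-4/3 + 4*(7 + 9)²/3) = 866 - (-4/3 + (4/3)*16²) = 866 - (-4/3 + (4/3)*256) = 866 - (-4/3 + 1024/3) = 866 - 1*340 = 866 - 340 = 526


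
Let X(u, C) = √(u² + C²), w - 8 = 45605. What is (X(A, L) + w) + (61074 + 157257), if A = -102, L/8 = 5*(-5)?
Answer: 263944 + 2*√12601 ≈ 2.6417e+5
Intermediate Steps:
L = -200 (L = 8*(5*(-5)) = 8*(-25) = -200)
w = 45613 (w = 8 + 45605 = 45613)
X(u, C) = √(C² + u²)
(X(A, L) + w) + (61074 + 157257) = (√((-200)² + (-102)²) + 45613) + (61074 + 157257) = (√(40000 + 10404) + 45613) + 218331 = (√50404 + 45613) + 218331 = (2*√12601 + 45613) + 218331 = (45613 + 2*√12601) + 218331 = 263944 + 2*√12601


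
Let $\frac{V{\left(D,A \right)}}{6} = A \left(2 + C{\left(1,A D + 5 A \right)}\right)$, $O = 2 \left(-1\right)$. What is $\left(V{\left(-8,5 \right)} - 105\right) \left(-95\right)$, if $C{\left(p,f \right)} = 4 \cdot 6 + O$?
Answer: $-58425$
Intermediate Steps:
$O = -2$
$C{\left(p,f \right)} = 22$ ($C{\left(p,f \right)} = 4 \cdot 6 - 2 = 24 - 2 = 22$)
$V{\left(D,A \right)} = 144 A$ ($V{\left(D,A \right)} = 6 A \left(2 + 22\right) = 6 A 24 = 6 \cdot 24 A = 144 A$)
$\left(V{\left(-8,5 \right)} - 105\right) \left(-95\right) = \left(144 \cdot 5 - 105\right) \left(-95\right) = \left(720 - 105\right) \left(-95\right) = 615 \left(-95\right) = -58425$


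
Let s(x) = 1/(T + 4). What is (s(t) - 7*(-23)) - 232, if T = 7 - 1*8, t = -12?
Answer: -212/3 ≈ -70.667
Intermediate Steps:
T = -1 (T = 7 - 8 = -1)
s(x) = ⅓ (s(x) = 1/(-1 + 4) = 1/3 = ⅓)
(s(t) - 7*(-23)) - 232 = (⅓ - 7*(-23)) - 232 = (⅓ + 161) - 232 = 484/3 - 232 = -212/3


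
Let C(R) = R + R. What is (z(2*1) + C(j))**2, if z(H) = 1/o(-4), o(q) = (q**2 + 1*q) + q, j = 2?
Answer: 1089/64 ≈ 17.016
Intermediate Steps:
o(q) = q**2 + 2*q (o(q) = (q**2 + q) + q = (q + q**2) + q = q**2 + 2*q)
C(R) = 2*R
z(H) = 1/8 (z(H) = 1/(-4*(2 - 4)) = 1/(-4*(-2)) = 1/8)
(z(2*1) + C(j))**2 = (1/8 + 2*2)**2 = (1/8 + 4)**2 = (33/8)**2 = 1089/64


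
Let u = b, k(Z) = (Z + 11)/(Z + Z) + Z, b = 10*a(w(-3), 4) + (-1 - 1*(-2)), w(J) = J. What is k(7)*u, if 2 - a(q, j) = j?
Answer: -1102/7 ≈ -157.43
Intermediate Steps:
a(q, j) = 2 - j
b = -19 (b = 10*(2 - 1*4) + (-1 - 1*(-2)) = 10*(2 - 4) + (-1 + 2) = 10*(-2) + 1 = -20 + 1 = -19)
k(Z) = Z + (11 + Z)/(2*Z) (k(Z) = (11 + Z)/((2*Z)) + Z = (11 + Z)*(1/(2*Z)) + Z = (11 + Z)/(2*Z) + Z = Z + (11 + Z)/(2*Z))
u = -19
k(7)*u = (½ + 7 + (11/2)/7)*(-19) = (½ + 7 + (11/2)*(⅐))*(-19) = (½ + 7 + 11/14)*(-19) = (58/7)*(-19) = -1102/7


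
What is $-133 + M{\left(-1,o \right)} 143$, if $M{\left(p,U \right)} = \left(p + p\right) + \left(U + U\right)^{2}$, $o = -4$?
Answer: $8733$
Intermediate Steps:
$M{\left(p,U \right)} = 2 p + 4 U^{2}$ ($M{\left(p,U \right)} = 2 p + \left(2 U\right)^{2} = 2 p + 4 U^{2}$)
$-133 + M{\left(-1,o \right)} 143 = -133 + \left(2 \left(-1\right) + 4 \left(-4\right)^{2}\right) 143 = -133 + \left(-2 + 4 \cdot 16\right) 143 = -133 + \left(-2 + 64\right) 143 = -133 + 62 \cdot 143 = -133 + 8866 = 8733$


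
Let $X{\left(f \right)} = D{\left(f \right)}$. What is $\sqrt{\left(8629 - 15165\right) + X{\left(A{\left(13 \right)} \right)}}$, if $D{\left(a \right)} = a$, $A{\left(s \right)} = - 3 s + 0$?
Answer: $5 i \sqrt{263} \approx 81.086 i$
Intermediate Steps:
$A{\left(s \right)} = - 3 s$
$X{\left(f \right)} = f$
$\sqrt{\left(8629 - 15165\right) + X{\left(A{\left(13 \right)} \right)}} = \sqrt{\left(8629 - 15165\right) - 39} = \sqrt{-6536 - 39} = \sqrt{-6575} = 5 i \sqrt{263}$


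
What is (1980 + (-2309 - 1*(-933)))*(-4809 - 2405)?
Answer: -4357256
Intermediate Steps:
(1980 + (-2309 - 1*(-933)))*(-4809 - 2405) = (1980 + (-2309 + 933))*(-7214) = (1980 - 1376)*(-7214) = 604*(-7214) = -4357256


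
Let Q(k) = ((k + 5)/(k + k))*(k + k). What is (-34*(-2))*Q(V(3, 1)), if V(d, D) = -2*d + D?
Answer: 0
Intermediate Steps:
V(d, D) = D - 2*d
Q(k) = 5 + k (Q(k) = ((5 + k)/((2*k)))*(2*k) = ((5 + k)*(1/(2*k)))*(2*k) = ((5 + k)/(2*k))*(2*k) = 5 + k)
(-34*(-2))*Q(V(3, 1)) = (-34*(-2))*(5 + (1 - 2*3)) = 68*(5 + (1 - 6)) = 68*(5 - 5) = 68*0 = 0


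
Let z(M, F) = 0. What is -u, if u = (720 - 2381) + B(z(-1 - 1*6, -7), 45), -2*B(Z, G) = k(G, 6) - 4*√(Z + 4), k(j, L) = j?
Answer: 3359/2 ≈ 1679.5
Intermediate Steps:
B(Z, G) = 2*√(4 + Z) - G/2 (B(Z, G) = -(G - 4*√(Z + 4))/2 = -(G - 4*√(4 + Z))/2 = 2*√(4 + Z) - G/2)
u = -3359/2 (u = (720 - 2381) + (2*√(4 + 0) - ½*45) = -1661 + (2*√4 - 45/2) = -1661 + (2*2 - 45/2) = -1661 + (4 - 45/2) = -1661 - 37/2 = -3359/2 ≈ -1679.5)
-u = -1*(-3359/2) = 3359/2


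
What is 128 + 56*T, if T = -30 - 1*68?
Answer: -5360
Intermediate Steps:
T = -98 (T = -30 - 68 = -98)
128 + 56*T = 128 + 56*(-98) = 128 - 5488 = -5360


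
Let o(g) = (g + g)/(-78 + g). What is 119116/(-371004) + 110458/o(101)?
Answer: 117815526838/9367851 ≈ 12577.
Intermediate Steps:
o(g) = 2*g/(-78 + g) (o(g) = (2*g)/(-78 + g) = 2*g/(-78 + g))
119116/(-371004) + 110458/o(101) = 119116/(-371004) + 110458/((2*101/(-78 + 101))) = 119116*(-1/371004) + 110458/((2*101/23)) = -29779/92751 + 110458/((2*101*(1/23))) = -29779/92751 + 110458/(202/23) = -29779/92751 + 110458*(23/202) = -29779/92751 + 1270267/101 = 117815526838/9367851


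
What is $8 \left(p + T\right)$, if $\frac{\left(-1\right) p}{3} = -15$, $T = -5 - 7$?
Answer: $264$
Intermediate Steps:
$T = -12$
$p = 45$ ($p = \left(-3\right) \left(-15\right) = 45$)
$8 \left(p + T\right) = 8 \left(45 - 12\right) = 8 \cdot 33 = 264$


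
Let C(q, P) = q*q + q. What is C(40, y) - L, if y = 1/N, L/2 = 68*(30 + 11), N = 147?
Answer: -3936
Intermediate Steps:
L = 5576 (L = 2*(68*(30 + 11)) = 2*(68*41) = 2*2788 = 5576)
y = 1/147 ≈ 0.0068027
C(q, P) = q + q² (C(q, P) = q² + q = q + q²)
C(40, y) - L = 40*(1 + 40) - 1*5576 = 40*41 - 5576 = 1640 - 5576 = -3936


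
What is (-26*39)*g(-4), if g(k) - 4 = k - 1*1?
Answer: 1014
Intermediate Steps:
g(k) = 3 + k (g(k) = 4 + (k - 1*1) = 4 + (k - 1) = 4 + (-1 + k) = 3 + k)
(-26*39)*g(-4) = (-26*39)*(3 - 4) = -1014*(-1) = 1014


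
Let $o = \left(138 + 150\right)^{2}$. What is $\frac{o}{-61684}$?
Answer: $- \frac{20736}{15421} \approx -1.3447$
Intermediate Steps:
$o = 82944$ ($o = 288^{2} = 82944$)
$\frac{o}{-61684} = \frac{82944}{-61684} = 82944 \left(- \frac{1}{61684}\right) = - \frac{20736}{15421}$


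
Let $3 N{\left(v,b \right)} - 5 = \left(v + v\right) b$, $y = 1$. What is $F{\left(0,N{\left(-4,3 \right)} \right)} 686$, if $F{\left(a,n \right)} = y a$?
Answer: $0$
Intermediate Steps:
$N{\left(v,b \right)} = \frac{5}{3} + \frac{2 b v}{3}$ ($N{\left(v,b \right)} = \frac{5}{3} + \frac{\left(v + v\right) b}{3} = \frac{5}{3} + \frac{2 v b}{3} = \frac{5}{3} + \frac{2 b v}{3}$)
$F{\left(a,n \right)} = a$ ($F{\left(a,n \right)} = 1 a = a$)
$F{\left(0,N{\left(-4,3 \right)} \right)} 686 = 0 \cdot 686 = 0$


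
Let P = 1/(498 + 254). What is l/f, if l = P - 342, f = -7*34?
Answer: 257183/178976 ≈ 1.4370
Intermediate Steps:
P = 1/752 ≈ 0.0013298
f = -238
l = -257183/752 (l = 1/752 - 342 = -257183/752 ≈ -342.00)
l/f = -257183/752/(-238) = -257183/752*(-1/238) = 257183/178976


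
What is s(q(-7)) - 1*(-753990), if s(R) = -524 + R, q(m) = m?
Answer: 753459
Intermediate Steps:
s(q(-7)) - 1*(-753990) = (-524 - 7) - 1*(-753990) = -531 + 753990 = 753459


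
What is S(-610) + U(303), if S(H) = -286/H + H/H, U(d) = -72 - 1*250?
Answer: -97762/305 ≈ -320.53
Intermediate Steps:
U(d) = -322 (U(d) = -72 - 250 = -322)
S(H) = 1 - 286/H (S(H) = -286/H + 1 = 1 - 286/H)
S(-610) + U(303) = (-286 - 610)/(-610) - 322 = -1/610*(-896) - 322 = 448/305 - 322 = -97762/305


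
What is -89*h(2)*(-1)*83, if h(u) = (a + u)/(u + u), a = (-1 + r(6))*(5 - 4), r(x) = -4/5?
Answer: 7387/20 ≈ 369.35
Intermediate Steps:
r(x) = -⅘ (r(x) = -4*⅕ = -⅘)
a = -9/5 (a = (-1 - ⅘)*(5 - 4) = -9/5*1 = -9/5 ≈ -1.8000)
h(u) = (-9/5 + u)/(2*u) (h(u) = (-9/5 + u)/(u + u) = (-9/5 + u)/((2*u)) = (-9/5 + u)*(1/(2*u)) = (-9/5 + u)/(2*u))
-89*h(2)*(-1)*83 = -89*(⅒)*(-9 + 5*2)/2*(-1)*83 = -89*(⅒)*(½)*(-9 + 10)*(-1)*83 = -89*(⅒)*(½)*1*(-1)*83 = -89*(-1)/20*83 = -89*(-1/20)*83 = (89/20)*83 = 7387/20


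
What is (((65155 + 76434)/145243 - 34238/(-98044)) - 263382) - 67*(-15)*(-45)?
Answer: -313900571043021/1017157478 ≈ -3.0861e+5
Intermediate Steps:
(((65155 + 76434)/145243 - 34238/(-98044)) - 263382) - 67*(-15)*(-45) = ((141589*(1/145243) - 34238*(-1/98044)) - 263382) + 1005*(-45) = ((20227/20749 + 17119/49022) - 263382) - 45225 = (1346770125/1017157478 - 263382) - 45225 = -267899624100471/1017157478 - 45225 = -313900571043021/1017157478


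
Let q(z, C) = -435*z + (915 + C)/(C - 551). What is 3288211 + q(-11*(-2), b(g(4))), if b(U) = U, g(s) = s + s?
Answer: 1780301140/543 ≈ 3.2786e+6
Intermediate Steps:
g(s) = 2*s
q(z, C) = -435*z + (915 + C)/(-551 + C)
3288211 + q(-11*(-2), b(g(4))) = 3288211 + (915 + 2*4 + 239685*(-11*(-2)) - 435*2*4*(-11*(-2)))/(-551 + 2*4) = 3288211 + (915 + 8 + 239685*22 - 435*8*22)/(-551 + 8) = 3288211 + (915 + 8 + 5273070 - 76560)/(-543) = 3288211 - 1/543*5197433 = 3288211 - 5197433/543 = 1780301140/543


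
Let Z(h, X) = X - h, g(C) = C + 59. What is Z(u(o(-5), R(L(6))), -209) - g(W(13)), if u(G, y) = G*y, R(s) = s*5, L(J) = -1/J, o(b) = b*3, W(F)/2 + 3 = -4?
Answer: -533/2 ≈ -266.50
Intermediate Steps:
W(F) = -14 (W(F) = -6 + 2*(-4) = -6 - 8 = -14)
o(b) = 3*b
R(s) = 5*s
g(C) = 59 + C
Z(u(o(-5), R(L(6))), -209) - g(W(13)) = (-209 - 3*(-5)*5*(-1/6)) - (59 - 14) = (-209 - (-15)*5*(-1*1/6)) - 1*45 = (-209 - (-15)*5*(-1/6)) - 45 = (-209 - (-15)*(-5)/6) - 45 = (-209 - 1*25/2) - 45 = (-209 - 25/2) - 45 = -443/2 - 45 = -533/2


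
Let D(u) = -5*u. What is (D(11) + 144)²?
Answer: 7921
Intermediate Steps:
(D(11) + 144)² = (-5*11 + 144)² = (-55 + 144)² = 89² = 7921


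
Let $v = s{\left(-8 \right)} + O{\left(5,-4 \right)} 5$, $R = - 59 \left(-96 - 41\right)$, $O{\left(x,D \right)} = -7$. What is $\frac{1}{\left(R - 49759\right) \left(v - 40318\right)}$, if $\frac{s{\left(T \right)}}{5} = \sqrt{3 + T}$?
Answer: $\frac{13451}{22621242884728} + \frac{5 i \sqrt{5}}{67863728654184} \approx 5.9462 \cdot 10^{-10} + 1.6475 \cdot 10^{-13} i$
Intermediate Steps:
$s{\left(T \right)} = 5 \sqrt{3 + T}$
$R = 8083$ ($R = \left(-59\right) \left(-137\right) = 8083$)
$v = -35 + 5 i \sqrt{5}$ ($v = 5 \sqrt{3 - 8} - 35 = 5 \sqrt{-5} - 35 = 5 i \sqrt{5} - 35 = -35 + 5 i \sqrt{5} \approx -35.0 + 11.18 i$)
$\frac{1}{\left(R - 49759\right) \left(v - 40318\right)} = \frac{1}{\left(8083 - 49759\right) \left(\left(-35 + 5 i \sqrt{5}\right) - 40318\right)} = \frac{1}{\left(-41676\right) \left(-40353 + 5 i \sqrt{5}\right)} = \frac{1}{1681751628 - 208380 i \sqrt{5}}$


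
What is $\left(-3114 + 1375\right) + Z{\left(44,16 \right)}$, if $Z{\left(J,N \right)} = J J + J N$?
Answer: $901$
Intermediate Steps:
$Z{\left(J,N \right)} = J^{2} + J N$
$\left(-3114 + 1375\right) + Z{\left(44,16 \right)} = \left(-3114 + 1375\right) + 44 \left(44 + 16\right) = -1739 + 44 \cdot 60 = -1739 + 2640 = 901$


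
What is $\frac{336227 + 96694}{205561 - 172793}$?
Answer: $\frac{432921}{32768} \approx 13.212$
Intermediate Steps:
$\frac{336227 + 96694}{205561 - 172793} = \frac{432921}{32768}$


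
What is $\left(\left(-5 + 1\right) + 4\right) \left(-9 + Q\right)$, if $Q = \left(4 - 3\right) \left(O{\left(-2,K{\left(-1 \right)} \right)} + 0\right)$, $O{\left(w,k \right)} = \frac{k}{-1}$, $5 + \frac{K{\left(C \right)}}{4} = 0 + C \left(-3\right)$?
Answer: $0$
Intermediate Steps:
$K{\left(C \right)} = -20 - 12 C$ ($K{\left(C \right)} = -20 + 4 \left(0 + C \left(-3\right)\right) = -20 + 4 \left(0 - 3 C\right) = -20 + 4 \left(- 3 C\right) = -20 - 12 C$)
$O{\left(w,k \right)} = - k$ ($O{\left(w,k \right)} = k \left(-1\right) = - k$)
$Q = 8$ ($Q = \left(4 - 3\right) \left(- (-20 - -12) + 0\right) = 1 \left(- (-20 + 12) + 0\right) = 1 \left(\left(-1\right) \left(-8\right) + 0\right) = 1 \left(8 + 0\right) = 1 \cdot 8 = 8$)
$\left(\left(-5 + 1\right) + 4\right) \left(-9 + Q\right) = \left(\left(-5 + 1\right) + 4\right) \left(-9 + 8\right) = \left(-4 + 4\right) \left(-1\right) = 0 \left(-1\right) = 0$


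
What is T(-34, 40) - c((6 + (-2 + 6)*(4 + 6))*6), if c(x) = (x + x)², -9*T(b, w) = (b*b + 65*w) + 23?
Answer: -2746115/9 ≈ -3.0512e+5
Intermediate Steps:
T(b, w) = -23/9 - 65*w/9 - b²/9 (T(b, w) = -((b*b + 65*w) + 23)/9 = -((b² + 65*w) + 23)/9 = -(23 + b² + 65*w)/9 = -23/9 - 65*w/9 - b²/9)
c(x) = 4*x² (c(x) = (2*x)² = 4*x²)
T(-34, 40) - c((6 + (-2 + 6)*(4 + 6))*6) = (-23/9 - 65/9*40 - ⅑*(-34)²) - 4*((6 + (-2 + 6)*(4 + 6))*6)² = (-23/9 - 2600/9 - ⅑*1156) - 4*((6 + 4*10)*6)² = (-23/9 - 2600/9 - 1156/9) - 4*((6 + 40)*6)² = -3779/9 - 4*(46*6)² = -3779/9 - 4*276² = -3779/9 - 4*76176 = -3779/9 - 1*304704 = -3779/9 - 304704 = -2746115/9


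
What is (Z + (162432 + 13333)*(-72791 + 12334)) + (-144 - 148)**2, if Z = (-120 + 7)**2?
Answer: -10626126572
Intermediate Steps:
Z = 12769 (Z = (-113)**2 = 12769)
(Z + (162432 + 13333)*(-72791 + 12334)) + (-144 - 148)**2 = (12769 + (162432 + 13333)*(-72791 + 12334)) + (-144 - 148)**2 = (12769 + 175765*(-60457)) + (-292)**2 = (12769 - 10626224605) + 85264 = -10626211836 + 85264 = -10626126572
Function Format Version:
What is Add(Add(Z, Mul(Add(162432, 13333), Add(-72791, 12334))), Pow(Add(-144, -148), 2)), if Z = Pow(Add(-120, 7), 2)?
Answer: -10626126572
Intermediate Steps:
Z = 12769 (Z = Pow(-113, 2) = 12769)
Add(Add(Z, Mul(Add(162432, 13333), Add(-72791, 12334))), Pow(Add(-144, -148), 2)) = Add(Add(12769, Mul(Add(162432, 13333), Add(-72791, 12334))), Pow(Add(-144, -148), 2)) = Add(Add(12769, Mul(175765, -60457)), Pow(-292, 2)) = Add(Add(12769, -10626224605), 85264) = Add(-10626211836, 85264) = -10626126572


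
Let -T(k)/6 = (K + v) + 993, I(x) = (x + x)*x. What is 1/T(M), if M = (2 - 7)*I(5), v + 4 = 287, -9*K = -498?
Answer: -1/7988 ≈ -0.00012519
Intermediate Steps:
K = 166/3 (K = -1/9*(-498) = 166/3 ≈ 55.333)
v = 283 (v = -4 + 287 = 283)
I(x) = 2*x**2 (I(x) = (2*x)*x = 2*x**2)
M = -250 (M = (2 - 7)*(2*5**2) = -10*25 = -5*50 = -250)
T(k) = -7988 (T(k) = -6*((166/3 + 283) + 993) = -6*(1015/3 + 993) = -6*3994/3 = -7988)
1/T(M) = 1/(-7988) = -1/7988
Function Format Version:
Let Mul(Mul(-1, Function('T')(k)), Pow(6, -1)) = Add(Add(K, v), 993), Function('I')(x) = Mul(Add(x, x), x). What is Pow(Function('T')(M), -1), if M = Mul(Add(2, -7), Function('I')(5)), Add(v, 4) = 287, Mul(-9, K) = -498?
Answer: Rational(-1, 7988) ≈ -0.00012519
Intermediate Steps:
K = Rational(166, 3) (K = Mul(Rational(-1, 9), -498) = Rational(166, 3) ≈ 55.333)
v = 283 (v = Add(-4, 287) = 283)
Function('I')(x) = Mul(2, Pow(x, 2)) (Function('I')(x) = Mul(Mul(2, x), x) = Mul(2, Pow(x, 2)))
M = -250 (M = Mul(Add(2, -7), Mul(2, Pow(5, 2))) = Mul(-5, Mul(2, 25)) = Mul(-5, 50) = -250)
Function('T')(k) = -7988 (Function('T')(k) = Mul(-6, Add(Add(Rational(166, 3), 283), 993)) = Mul(-6, Add(Rational(1015, 3), 993)) = Mul(-6, Rational(3994, 3)) = -7988)
Pow(Function('T')(M), -1) = Pow(-7988, -1) = Rational(-1, 7988)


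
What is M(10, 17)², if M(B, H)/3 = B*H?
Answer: 260100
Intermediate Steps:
M(B, H) = 3*B*H (M(B, H) = 3*(B*H) = 3*B*H)
M(10, 17)² = (3*10*17)² = 510² = 260100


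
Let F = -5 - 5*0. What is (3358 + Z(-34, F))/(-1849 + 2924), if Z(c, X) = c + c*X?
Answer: 3494/1075 ≈ 3.2502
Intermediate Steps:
F = -5 (F = -5 + 0 = -5)
Z(c, X) = c + X*c
(3358 + Z(-34, F))/(-1849 + 2924) = (3358 - 34*(1 - 5))/(-1849 + 2924) = (3358 - 34*(-4))/1075 = (3358 + 136)*(1/1075) = 3494*(1/1075) = 3494/1075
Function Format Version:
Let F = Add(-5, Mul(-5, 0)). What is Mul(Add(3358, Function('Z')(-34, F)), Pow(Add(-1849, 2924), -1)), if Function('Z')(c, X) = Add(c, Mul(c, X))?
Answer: Rational(3494, 1075) ≈ 3.2502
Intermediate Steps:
F = -5 (F = Add(-5, 0) = -5)
Function('Z')(c, X) = Add(c, Mul(X, c))
Mul(Add(3358, Function('Z')(-34, F)), Pow(Add(-1849, 2924), -1)) = Mul(Add(3358, Mul(-34, Add(1, -5))), Pow(Add(-1849, 2924), -1)) = Mul(Add(3358, Mul(-34, -4)), Pow(1075, -1)) = Mul(Add(3358, 136), Rational(1, 1075)) = Mul(3494, Rational(1, 1075)) = Rational(3494, 1075)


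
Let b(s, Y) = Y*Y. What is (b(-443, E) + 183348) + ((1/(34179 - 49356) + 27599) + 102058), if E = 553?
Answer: 9391740077/15177 ≈ 6.1881e+5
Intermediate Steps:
b(s, Y) = Y**2
(b(-443, E) + 183348) + ((1/(34179 - 49356) + 27599) + 102058) = (553**2 + 183348) + ((1/(34179 - 49356) + 27599) + 102058) = (305809 + 183348) + ((1/(-15177) + 27599) + 102058) = 489157 + ((-1/15177 + 27599) + 102058) = 489157 + (418870022/15177 + 102058) = 489157 + 1967804288/15177 = 9391740077/15177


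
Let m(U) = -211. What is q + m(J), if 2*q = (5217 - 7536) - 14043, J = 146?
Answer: -8392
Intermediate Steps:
q = -8181 (q = ((5217 - 7536) - 14043)/2 = (-2319 - 14043)/2 = (1/2)*(-16362) = -8181)
q + m(J) = -8181 - 211 = -8392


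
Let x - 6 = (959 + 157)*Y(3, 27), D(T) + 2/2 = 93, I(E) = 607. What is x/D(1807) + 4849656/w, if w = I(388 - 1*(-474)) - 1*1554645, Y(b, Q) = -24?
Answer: -10515049479/35742874 ≈ -294.19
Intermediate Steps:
w = -1554038 (w = 607 - 1*1554645 = 607 - 1554645 = -1554038)
D(T) = 92 (D(T) = -1 + 93 = 92)
x = -26778 (x = 6 + (959 + 157)*(-24) = 6 + 1116*(-24) = 6 - 26784 = -26778)
x/D(1807) + 4849656/w = -26778/92 + 4849656/(-1554038) = -26778*1/92 + 4849656*(-1/1554038) = -13389/46 - 2424828/777019 = -10515049479/35742874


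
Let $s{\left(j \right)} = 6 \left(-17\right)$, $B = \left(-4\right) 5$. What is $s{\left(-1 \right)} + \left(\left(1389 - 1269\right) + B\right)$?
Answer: $-2$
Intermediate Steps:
$B = -20$
$s{\left(j \right)} = -102$
$s{\left(-1 \right)} + \left(\left(1389 - 1269\right) + B\right) = -102 + \left(\left(1389 - 1269\right) - 20\right) = -102 + \left(120 - 20\right) = -102 + 100 = -2$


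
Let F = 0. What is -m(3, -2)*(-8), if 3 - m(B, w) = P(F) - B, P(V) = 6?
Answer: 0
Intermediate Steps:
m(B, w) = -3 + B (m(B, w) = 3 - (6 - B) = 3 + (-6 + B) = -3 + B)
-m(3, -2)*(-8) = -(-3 + 3)*(-8) = -1*0*(-8) = 0*(-8) = 0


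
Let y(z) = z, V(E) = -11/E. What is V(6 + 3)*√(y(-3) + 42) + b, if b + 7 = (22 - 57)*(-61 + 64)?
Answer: -112 - 11*√39/9 ≈ -119.63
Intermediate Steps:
b = -112 (b = -7 + (22 - 57)*(-61 + 64) = -7 - 35*3 = -7 - 105 = -112)
V(6 + 3)*√(y(-3) + 42) + b = (-11/(6 + 3))*√(-3 + 42) - 112 = (-11/9)*√39 - 112 = (-11*⅑)*√39 - 112 = -11*√39/9 - 112 = -112 - 11*√39/9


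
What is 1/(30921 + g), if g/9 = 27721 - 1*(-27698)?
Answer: 1/529692 ≈ 1.8879e-6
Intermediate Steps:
g = 498771 (g = 9*(27721 - 1*(-27698)) = 9*(27721 + 27698) = 9*55419 = 498771)
1/(30921 + g) = 1/(30921 + 498771) = 1/529692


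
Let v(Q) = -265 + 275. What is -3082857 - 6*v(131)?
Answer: -3082917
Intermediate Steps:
v(Q) = 10
-3082857 - 6*v(131) = -3082857 - 6*10 = -3082857 - 60 = -3082917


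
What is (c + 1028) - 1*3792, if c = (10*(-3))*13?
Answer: -3154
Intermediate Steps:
c = -390 (c = -30*13 = -390)
(c + 1028) - 1*3792 = (-390 + 1028) - 1*3792 = 638 - 3792 = -3154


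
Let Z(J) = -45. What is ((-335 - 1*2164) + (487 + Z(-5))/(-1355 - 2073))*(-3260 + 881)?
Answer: 10190463153/1714 ≈ 5.9454e+6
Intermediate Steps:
((-335 - 1*2164) + (487 + Z(-5))/(-1355 - 2073))*(-3260 + 881) = ((-335 - 1*2164) + (487 - 45)/(-1355 - 2073))*(-3260 + 881) = ((-335 - 2164) + 442/(-3428))*(-2379) = (-2499 + 442*(-1/3428))*(-2379) = (-2499 - 221/1714)*(-2379) = -4283507/1714*(-2379) = 10190463153/1714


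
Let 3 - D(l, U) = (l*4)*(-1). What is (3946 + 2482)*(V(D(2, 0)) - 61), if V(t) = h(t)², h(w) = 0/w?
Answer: -392108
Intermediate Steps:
D(l, U) = 3 + 4*l (D(l, U) = 3 - l*4*(-1) = 3 - 4*l*(-1) = 3 - (-4)*l = 3 + 4*l)
h(w) = 0
V(t) = 0 (V(t) = 0² = 0)
(3946 + 2482)*(V(D(2, 0)) - 61) = (3946 + 2482)*(0 - 61) = 6428*(-61) = -392108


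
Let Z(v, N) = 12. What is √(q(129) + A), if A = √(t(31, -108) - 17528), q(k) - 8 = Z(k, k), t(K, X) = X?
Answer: √(20 + 2*I*√4409) ≈ 8.7834 + 7.5597*I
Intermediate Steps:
q(k) = 20 (q(k) = 8 + 12 = 20)
A = 2*I*√4409 (A = √(-108 - 17528) = √(-17636) = 2*I*√4409 ≈ 132.8*I)
√(q(129) + A) = √(20 + 2*I*√4409)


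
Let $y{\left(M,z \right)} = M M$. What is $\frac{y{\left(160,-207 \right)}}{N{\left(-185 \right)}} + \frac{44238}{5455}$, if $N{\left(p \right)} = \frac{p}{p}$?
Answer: $\frac{139692238}{5455} \approx 25608.0$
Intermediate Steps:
$y{\left(M,z \right)} = M^{2}$
$N{\left(p \right)} = 1$
$\frac{y{\left(160,-207 \right)}}{N{\left(-185 \right)}} + \frac{44238}{5455} = \frac{160^{2}}{1} + \frac{44238}{5455} = 25600 \cdot 1 + 44238 \cdot \frac{1}{5455} = 25600 + \frac{44238}{5455} = \frac{139692238}{5455}$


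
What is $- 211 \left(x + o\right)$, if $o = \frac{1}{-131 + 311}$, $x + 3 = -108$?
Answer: $\frac{4215569}{180} \approx 23420.0$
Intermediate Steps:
$x = -111$ ($x = -3 - 108 = -111$)
$o = \frac{1}{180} \approx 0.0055556$
$- 211 \left(x + o\right) = - 211 \left(-111 + \frac{1}{180}\right) = \left(-211\right) \left(- \frac{19979}{180}\right) = \frac{4215569}{180}$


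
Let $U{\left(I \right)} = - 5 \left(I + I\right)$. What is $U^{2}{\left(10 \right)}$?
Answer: $10000$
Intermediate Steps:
$U{\left(I \right)} = - 10 I$ ($U{\left(I \right)} = - 5 \cdot 2 I = - 10 I$)
$U^{2}{\left(10 \right)} = \left(\left(-10\right) 10\right)^{2} = \left(-100\right)^{2} = 10000$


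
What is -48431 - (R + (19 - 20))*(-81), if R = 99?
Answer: -40493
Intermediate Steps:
-48431 - (R + (19 - 20))*(-81) = -48431 - (99 + (19 - 20))*(-81) = -48431 - (99 - 1)*(-81) = -48431 - 98*(-81) = -48431 - 1*(-7938) = -48431 + 7938 = -40493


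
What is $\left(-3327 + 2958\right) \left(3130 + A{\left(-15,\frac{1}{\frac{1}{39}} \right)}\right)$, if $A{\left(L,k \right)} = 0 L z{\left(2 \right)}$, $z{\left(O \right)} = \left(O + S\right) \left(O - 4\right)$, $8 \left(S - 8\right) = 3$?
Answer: $-1154970$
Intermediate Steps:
$S = \frac{67}{8}$ ($S = 8 + \frac{1}{8} \cdot 3 = 8 + \frac{3}{8} = \frac{67}{8} \approx 8.375$)
$z{\left(O \right)} = \left(-4 + O\right) \left(\frac{67}{8} + O\right)$ ($z{\left(O \right)} = \left(O + \frac{67}{8}\right) \left(O - 4\right) = \left(\frac{67}{8} + O\right) \left(-4 + O\right) = \left(-4 + O\right) \left(\frac{67}{8} + O\right)$)
$A{\left(L,k \right)} = 0$ ($A{\left(L,k \right)} = 0 L \left(- \frac{67}{2} + 2^{2} + \frac{35}{8} \cdot 2\right) = 0 \left(- \frac{67}{2} + 4 + \frac{35}{4}\right) = 0 \left(- \frac{83}{4}\right) = 0$)
$\left(-3327 + 2958\right) \left(3130 + A{\left(-15,\frac{1}{\frac{1}{39}} \right)}\right) = \left(-3327 + 2958\right) \left(3130 + 0\right) = \left(-369\right) 3130 = -1154970$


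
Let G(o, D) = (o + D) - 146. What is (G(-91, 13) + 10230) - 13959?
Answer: -3953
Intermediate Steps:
G(o, D) = -146 + D + o (G(o, D) = (D + o) - 146 = -146 + D + o)
(G(-91, 13) + 10230) - 13959 = ((-146 + 13 - 91) + 10230) - 13959 = (-224 + 10230) - 13959 = 10006 - 13959 = -3953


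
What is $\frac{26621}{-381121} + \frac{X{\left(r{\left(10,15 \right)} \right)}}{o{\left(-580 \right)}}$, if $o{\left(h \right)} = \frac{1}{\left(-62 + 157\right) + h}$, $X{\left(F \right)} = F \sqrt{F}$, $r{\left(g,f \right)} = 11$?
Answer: $- \frac{26621}{381121} - 5335 \sqrt{11} \approx -17694.0$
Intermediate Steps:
$X{\left(F \right)} = F^{\frac{3}{2}}$
$o{\left(h \right)} = \frac{1}{95 + h}$
$\frac{26621}{-381121} + \frac{X{\left(r{\left(10,15 \right)} \right)}}{o{\left(-580 \right)}} = \frac{26621}{-381121} + \frac{11^{\frac{3}{2}}}{\frac{1}{95 - 580}} = 26621 \left(- \frac{1}{381121}\right) + \frac{11 \sqrt{11}}{\frac{1}{-485}} = - \frac{26621}{381121} + \frac{11 \sqrt{11}}{- \frac{1}{485}} = - \frac{26621}{381121} + 11 \sqrt{11} \left(-485\right) = - \frac{26621}{381121} - 5335 \sqrt{11}$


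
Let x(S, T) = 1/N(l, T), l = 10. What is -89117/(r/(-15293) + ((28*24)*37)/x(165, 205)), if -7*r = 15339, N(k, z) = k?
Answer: -9540063967/26617175979 ≈ -0.35842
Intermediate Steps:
r = -15339/7 (r = -⅐*15339 = -15339/7 ≈ -2191.3)
x(S, T) = ⅒ (x(S, T) = 1/10 = ⅒)
-89117/(r/(-15293) + ((28*24)*37)/x(165, 205)) = -89117/(-15339/7/(-15293) + ((28*24)*37)/(⅒)) = -89117/(-15339/7*(-1/15293) + (672*37)*10) = -89117/(15339/107051 + 24864*10) = -89117/(15339/107051 + 248640) = -89117/26617175979/107051 = -89117*107051/26617175979 = -9540063967/26617175979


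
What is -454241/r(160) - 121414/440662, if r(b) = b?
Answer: -100093086891/35252960 ≈ -2839.3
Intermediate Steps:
-454241/r(160) - 121414/440662 = -454241/160 - 121414/440662 = -454241*1/160 - 121414*1/440662 = -454241/160 - 60707/220331 = -100093086891/35252960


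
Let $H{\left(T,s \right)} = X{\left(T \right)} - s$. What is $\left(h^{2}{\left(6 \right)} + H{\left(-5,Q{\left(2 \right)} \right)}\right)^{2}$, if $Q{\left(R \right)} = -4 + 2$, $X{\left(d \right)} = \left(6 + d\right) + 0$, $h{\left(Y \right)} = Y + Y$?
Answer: $21609$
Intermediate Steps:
$h{\left(Y \right)} = 2 Y$
$X{\left(d \right)} = 6 + d$
$Q{\left(R \right)} = -2$
$H{\left(T,s \right)} = 6 + T - s$ ($H{\left(T,s \right)} = \left(6 + T\right) - s = 6 + T - s$)
$\left(h^{2}{\left(6 \right)} + H{\left(-5,Q{\left(2 \right)} \right)}\right)^{2} = \left(\left(2 \cdot 6\right)^{2} - -3\right)^{2} = \left(12^{2} + \left(6 - 5 + 2\right)\right)^{2} = \left(144 + 3\right)^{2} = 147^{2} = 21609$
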